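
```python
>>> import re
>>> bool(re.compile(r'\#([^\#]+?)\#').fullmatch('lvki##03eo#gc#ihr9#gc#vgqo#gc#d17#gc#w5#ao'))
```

`fullmatch` succeeds only if the pattern covers the string from start to end.
Here there's no way to consume every character, so the call returns None, and `bool(None)` is False.

False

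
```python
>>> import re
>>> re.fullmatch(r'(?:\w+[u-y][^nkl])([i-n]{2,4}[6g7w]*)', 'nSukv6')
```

None

The pattern matches one or more of a word character, then a character in [u-y], then any character except [nkl] (non-capturing group); then 2 to 4 of a character in [i-n], then zero or more of one of [6g7w] (captured).
`re.fullmatch` requires the pattern to consume the entire string.
Here the pattern can't cover the whole string, so the call returns None.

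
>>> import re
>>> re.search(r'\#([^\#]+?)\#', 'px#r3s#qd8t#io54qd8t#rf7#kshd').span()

(2, 7)

`re.search` scans for the first position where the pattern succeeds.
The match spans [2:7] → '#r3s#'.
Captured: group 1 = 'r3s'.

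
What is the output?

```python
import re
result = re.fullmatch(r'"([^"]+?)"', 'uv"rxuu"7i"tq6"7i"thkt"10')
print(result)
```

`re.fullmatch` requires the pattern to consume the entire string.
Here there's no way to consume every character, so the call returns None.

None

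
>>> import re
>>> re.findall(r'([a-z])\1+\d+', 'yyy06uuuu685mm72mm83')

`\1` is not a pattern — it's the concrete string captured by group 1, re-applied verbatim.
Walking the string: at [0:5] match 'yyy06', group 1 = 'y'; at [5:12] match 'uuuu685', group 1 = 'u'; at [12:16] match 'mm72', group 1 = 'm'; at [16:20] match 'mm83', group 1 = 'm'.
One capturing group, so `findall` returns just the captured substring from each match — 4 in all.

['y', 'u', 'm', 'm']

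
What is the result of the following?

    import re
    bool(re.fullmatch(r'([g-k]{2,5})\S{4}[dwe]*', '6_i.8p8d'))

False

This matches 2 to 5 of a character in [g-k] (captured); then exactly 4 of a non-whitespace character, then zero or more of one of [dwe].
`fullmatch` succeeds only if the pattern covers the string from start to end.
Here there's no way to consume every character, so the call returns None, and `bool(None)` is False.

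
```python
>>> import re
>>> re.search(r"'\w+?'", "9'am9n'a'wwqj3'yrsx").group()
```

`search` walks the string left to right and returns the first match it finds.
The match spans [1:7] → "'am9n'".

"'am9n'"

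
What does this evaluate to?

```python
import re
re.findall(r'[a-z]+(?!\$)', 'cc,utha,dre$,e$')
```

`(?!…)`/`(?<!…)` only lets a position through if the neighbouring text does NOT match; no characters are consumed.
Walking the string: at [0:2] → 'cc'; at [3:7] → 'utha'; at [8:10] → 'dr'.
No capturing groups, so `findall` returns the 3 full match strings.

['cc', 'utha', 'dr']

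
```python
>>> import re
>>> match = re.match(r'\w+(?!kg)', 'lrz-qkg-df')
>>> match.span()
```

(0, 3)

The negative lookahead/lookbehind blocks any match where the forbidden context is present.
`match` is anchored at position 0; if the pattern doesn't fit there, it returns None.
The match spans [0:3] → 'lrz'.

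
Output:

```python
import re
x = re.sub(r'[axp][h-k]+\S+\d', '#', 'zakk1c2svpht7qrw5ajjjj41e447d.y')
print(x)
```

z#d.y

The pattern matches one of [axp], then one or more of a character in [h-k]; then one or more of a non-whitespace character, then a digit.
Matches: at [1:28] → 'akk1c2svpht7qrw5ajjjj41e447'.
Every occurrence is swapped for '#'.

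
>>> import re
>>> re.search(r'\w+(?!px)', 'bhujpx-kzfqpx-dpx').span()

The negative lookahead/lookbehind blocks any match where the forbidden context is present.
The match spans [0:6] → 'bhujpx'.

(0, 6)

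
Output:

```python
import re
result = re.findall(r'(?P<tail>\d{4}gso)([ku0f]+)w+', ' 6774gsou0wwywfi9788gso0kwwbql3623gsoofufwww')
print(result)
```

`findall` packs the 2 group values into a tuple for every match.

[('6774gso', 'u0'), ('9788gso', '0k')]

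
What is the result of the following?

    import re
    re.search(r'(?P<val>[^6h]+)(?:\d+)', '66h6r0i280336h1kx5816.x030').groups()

('r0i28033',)

The match spans [4:13] → 'r0i280336'.
Captured: group 1 = 'r0i28033'.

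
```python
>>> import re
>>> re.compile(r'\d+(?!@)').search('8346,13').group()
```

'8346'

Because the assertion is negative and zero-width, positions next to the forbidden text are skipped.
The match spans [0:4] → '8346'.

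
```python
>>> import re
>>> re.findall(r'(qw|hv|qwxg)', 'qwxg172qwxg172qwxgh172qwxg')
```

The regex engine tests alternatives in the order written; an earlier branch that matches wins even if a later one would match more.
Because there's exactly one group, `findall` drops the full match and keeps group 1 from each hit.

['qw', 'qw', 'qw', 'qw']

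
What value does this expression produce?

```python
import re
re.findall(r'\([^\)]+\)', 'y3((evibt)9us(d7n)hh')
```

Scanning left to right: at [2:10] → '((evibt)'; at [13:18] → '(d7n)'.
Since nothing is captured, `findall` lists the 2 matched substrings directly.

['((evibt)', '(d7n)']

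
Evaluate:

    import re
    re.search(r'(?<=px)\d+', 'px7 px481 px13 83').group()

'7'

Because the assertion is zero-width, the text it checks is not consumed and won't appear in the result.
The match spans [2:3] → '7'.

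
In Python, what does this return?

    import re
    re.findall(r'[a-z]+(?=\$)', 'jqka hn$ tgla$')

The positive lookaround only admits positions where the adjacent text matches; those characters stay outside the span.
Walking the string: at [5:7] → 'hn'; at [9:13] → 'tgla'.
No capturing groups, so `findall` returns the 2 full match strings.

['hn', 'tgla']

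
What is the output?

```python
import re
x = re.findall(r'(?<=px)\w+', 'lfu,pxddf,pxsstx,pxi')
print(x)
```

['ddf', 'sstx', 'i']

Because the assertion is zero-width, the text it checks is not consumed and won't appear in the result.
Since nothing is captured, `findall` lists the 3 matched substrings directly.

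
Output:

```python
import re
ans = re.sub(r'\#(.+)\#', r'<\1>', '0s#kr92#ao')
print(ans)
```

0s<kr92>ao

`\1` in the replacement pulls in group 1's text for each match.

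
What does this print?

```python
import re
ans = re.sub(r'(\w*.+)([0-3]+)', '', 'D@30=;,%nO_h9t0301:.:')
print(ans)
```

Pattern: zero or more of a word character, then one or more of any character (captured); then one or more of a character in [0-3] (captured).
Matches: at [0:18] → 'D@30=;,%nO_h9t0301'.
`sub` substitutes '' at each match site.

:.:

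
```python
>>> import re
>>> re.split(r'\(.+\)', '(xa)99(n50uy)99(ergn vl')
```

['', '99(ergn vl']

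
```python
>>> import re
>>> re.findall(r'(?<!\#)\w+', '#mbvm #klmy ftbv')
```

The negative lookahead/lookbehind blocks any match where the forbidden context is present.
Walking the string: at [2:5] → 'bvm'; at [8:11] → 'lmy'; at [12:16] → 'ftbv'.
Since nothing is captured, `findall` lists the 3 matched substrings directly.

['bvm', 'lmy', 'ftbv']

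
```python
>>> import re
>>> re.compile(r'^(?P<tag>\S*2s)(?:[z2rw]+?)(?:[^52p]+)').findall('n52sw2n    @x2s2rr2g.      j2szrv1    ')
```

Because there's exactly one group, `findall` drops the full match and keeps group 1 from the one hit.

['n52s']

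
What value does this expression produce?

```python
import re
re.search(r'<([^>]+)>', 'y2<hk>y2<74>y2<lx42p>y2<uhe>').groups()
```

('hk',)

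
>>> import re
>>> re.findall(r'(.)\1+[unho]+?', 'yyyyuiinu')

The backreference `\1` re-matches whatever the first group consumed, character for character.
With a single group, `findall` returns only what that group captured — 2 items.

['y', 'i']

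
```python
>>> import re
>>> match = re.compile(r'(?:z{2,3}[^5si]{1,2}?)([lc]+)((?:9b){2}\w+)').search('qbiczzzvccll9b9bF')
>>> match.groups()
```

('ccll', '9b9bF')

The pattern matches 2 to 3 of the literal 'z', then 1 to 2 of any character except [5si] (lazy) (non-capturing group); then one or more of one of [lc] (captured); then the literal '9b' repeated 2 times, then one or more of a word character (captured).
Because the quantifier is non-greedy, it stops expanding at the earliest point where the rest of the pattern can succeed.
Unlike `match`, `search` isn't anchored — it looks for the pattern anywhere in the string.
The match spans [4:17] → 'zzzvccll9b9bF'.
Captured: group 1 = 'ccll', group 2 = '9b9bF'.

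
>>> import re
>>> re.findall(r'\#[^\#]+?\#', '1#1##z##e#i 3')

['#1#', '#z#', '#e#']

Matches: at [1:4] → '#1#'; at [4:7] → '#z#'; at [7:10] → '#e#'.
`findall` yields the raw match text (3 of them) because the pattern has no groups.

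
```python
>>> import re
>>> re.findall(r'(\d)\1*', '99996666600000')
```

['9', '6', '0']

`\1` has to match the exact text group 1 already captured.
Scanning left to right: at [0:4] match '9999', group 1 = '9'; at [4:9] match '66666', group 1 = '6'; at [9:14] match '00000', group 1 = '0'.
One capturing group, so `findall` returns just the captured substring from each match — 3 in all.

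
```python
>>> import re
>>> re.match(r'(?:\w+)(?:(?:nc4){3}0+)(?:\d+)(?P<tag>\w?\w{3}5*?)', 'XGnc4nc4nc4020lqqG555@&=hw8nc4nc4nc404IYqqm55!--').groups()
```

('lqqG',)

Pattern: one or more of a word character (non-capturing group); then the literal 'nc4' repeated 3 times, then one or more of a literal '0' (non-capturing group); then one or more of a digit (non-capturing group); then optionally a word character, then exactly 3 of a word character, then zero or more of the literal '5' (lazy) (captured as 'tag').
With `match`, the pattern is implicitly anchored at the beginning.
The match spans [0:18] → 'XGnc4nc4nc4020lqqG'.
Captured: group 1 = 'lqqG'.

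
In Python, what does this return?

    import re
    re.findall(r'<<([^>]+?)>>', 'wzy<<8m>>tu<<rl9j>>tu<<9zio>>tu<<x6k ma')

Walking the string: at [3:9] match '<<8m>>', group 1 = '8m'; at [11:19] match '<<rl9j>>', group 1 = 'rl9j'; at [21:29] match '<<9zio>>', group 1 = '9zio'.
One capturing group, so `findall` returns just the captured substring from each match — 3 in all.

['8m', 'rl9j', '9zio']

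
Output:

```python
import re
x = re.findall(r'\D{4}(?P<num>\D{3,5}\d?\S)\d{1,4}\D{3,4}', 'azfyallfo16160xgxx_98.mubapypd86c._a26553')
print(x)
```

['allfo16', 'apypd8']

One capturing group, so `findall` returns just the captured substring from each match — 2 in all.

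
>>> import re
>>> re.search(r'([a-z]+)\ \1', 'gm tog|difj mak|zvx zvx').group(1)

'zvx'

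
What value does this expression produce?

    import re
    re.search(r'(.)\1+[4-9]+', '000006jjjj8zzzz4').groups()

The match spans [0:6] → '000006'.
Captured: group 1 = '0'.

('0',)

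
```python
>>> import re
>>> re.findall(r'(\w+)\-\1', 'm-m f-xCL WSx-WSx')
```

After group 1 captures some text, `\1` only succeeds where that same text appears again.
Matches: at [0:3] match 'm-m', group 1 = 'm'; at [10:17] match 'WSx-WSx', group 1 = 'WSx'.
Because there's exactly one group, `findall` drops the full match and keeps group 1 from each hit.

['m', 'WSx']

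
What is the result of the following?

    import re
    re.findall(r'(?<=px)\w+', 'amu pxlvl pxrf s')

['lvl', 'rf']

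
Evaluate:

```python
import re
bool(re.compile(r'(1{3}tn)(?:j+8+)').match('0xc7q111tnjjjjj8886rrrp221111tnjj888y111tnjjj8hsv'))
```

False

Pattern: exactly 3 of a literal '1', then the literal 'tn' (captured); then one or more of the literal 'j', then one or more of a literal '8' (non-capturing group).
With `match`, the pattern is implicitly anchored at the beginning.
Here the pattern fails at index 0, so the call returns None, and `bool(None)` is False.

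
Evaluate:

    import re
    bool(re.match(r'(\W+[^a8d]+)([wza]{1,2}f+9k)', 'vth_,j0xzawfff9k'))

False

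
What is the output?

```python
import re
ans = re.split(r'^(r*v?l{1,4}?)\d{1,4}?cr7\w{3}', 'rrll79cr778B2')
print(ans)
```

`re.split` interleaves the captured-group text with the surrounding fragments.

['', 'rrll', '2']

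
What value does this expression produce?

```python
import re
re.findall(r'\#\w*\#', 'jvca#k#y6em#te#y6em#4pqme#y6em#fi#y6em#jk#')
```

['#k#', '#te#', '#4pqme#', '#fi#', '#jk#']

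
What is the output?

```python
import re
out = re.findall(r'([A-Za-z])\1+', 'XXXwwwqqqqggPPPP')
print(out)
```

`\1` has to match the exact text group 1 already captured.
With a single group, `findall` returns only what that group captured — 5 items.

['X', 'w', 'q', 'g', 'P']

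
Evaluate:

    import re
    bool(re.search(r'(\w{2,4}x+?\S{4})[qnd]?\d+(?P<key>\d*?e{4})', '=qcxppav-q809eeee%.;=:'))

False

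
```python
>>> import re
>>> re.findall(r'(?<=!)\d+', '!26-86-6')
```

The positive lookaround only admits positions where the adjacent text matches; those characters stay outside the span.
Since nothing is captured, `findall` lists the 1 matched substring directly.

['26']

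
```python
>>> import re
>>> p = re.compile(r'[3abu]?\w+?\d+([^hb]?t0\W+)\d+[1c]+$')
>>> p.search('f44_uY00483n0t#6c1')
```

None

Here no position works, so the call returns None.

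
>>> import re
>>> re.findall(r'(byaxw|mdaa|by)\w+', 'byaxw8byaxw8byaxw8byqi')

['byaxw']

The regex engine tests alternatives in the order written; an earlier branch that matches wins even if a later one would match more.
Walking the string: at [0:22] match 'byaxw8byaxw8byaxw8byqi', group 1 = 'byaxw'.
With a single group, `findall` returns only what that group captured — 1 item.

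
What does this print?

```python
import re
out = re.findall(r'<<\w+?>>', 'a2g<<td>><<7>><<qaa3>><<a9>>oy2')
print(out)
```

Walking the string: at [3:9] → '<<td>>'; at [9:14] → '<<7>>'; at [14:22] → '<<qaa3>>'; at [22:28] → '<<a9>>'.
No capturing groups, so `findall` returns the 4 full match strings.

['<<td>>', '<<7>>', '<<qaa3>>', '<<a9>>']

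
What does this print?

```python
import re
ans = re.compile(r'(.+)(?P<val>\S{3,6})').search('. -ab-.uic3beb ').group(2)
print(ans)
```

This matches one or more of any character (captured); then 3 to 6 of a non-whitespace character (captured as 'val').
Unlike `match`, `search` isn't anchored — it looks for the pattern anywhere in the string.
The match spans [0:14] → '. -ab-.uic3beb'.
Captured: group 1 = '. -ab-.uic3', group 2 = 'beb'.

beb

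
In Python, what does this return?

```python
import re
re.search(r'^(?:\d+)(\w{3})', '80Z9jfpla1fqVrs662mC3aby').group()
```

This matches anchored at the start of the string; then one or more of a digit (non-capturing group); then exactly 3 of a word character (captured).
The match spans [0:5] → '80Z9j'.

'80Z9j'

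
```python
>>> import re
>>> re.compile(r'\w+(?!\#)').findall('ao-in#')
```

A negative assertion filters positions out without eating any characters.
Walking the string: at [0:2] → 'ao'; at [3:4] → 'i'.
`findall` yields the raw match text (2 of them) because the pattern has no groups.

['ao', 'i']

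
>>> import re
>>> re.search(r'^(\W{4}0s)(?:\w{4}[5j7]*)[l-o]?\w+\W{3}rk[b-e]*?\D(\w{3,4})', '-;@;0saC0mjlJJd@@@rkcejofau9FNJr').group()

'-;@;0saC0mjlJJd@@@rkcejof'

This matches anchored at the start of the string; then exactly 4 of a non-word character, then the literal '0s' (captured); then exactly 4 of a word character, then zero or more of one of [5j7] (non-capturing group); then optionally a character in [l-o], then one or more of a word character, then exactly 3 of a non-word character; then the literal 'rk', then zero or more of a character in [b-e] (lazy), then a non-digit; then 3 to 4 of a word character (captured).
`re.search` tries every starting position until one works.
The match spans [0:25] → '-;@;0saC0mjlJJd@@@rkcejof'.
Captured: group 1 = '-;@;0s', group 2 = 'ejof'.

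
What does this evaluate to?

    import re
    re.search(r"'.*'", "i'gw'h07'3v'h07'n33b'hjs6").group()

The match spans [1:21] → "'gw'h07'3v'h07'n33b'".

"'gw'h07'3v'h07'n33b'"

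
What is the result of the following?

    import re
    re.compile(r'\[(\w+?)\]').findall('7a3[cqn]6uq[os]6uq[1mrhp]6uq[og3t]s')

Walking the string: at [3:8] match '[cqn]', group 1 = 'cqn'; at [11:15] match '[os]', group 1 = 'os'; at [18:25] match '[1mrhp]', group 1 = '1mrhp'; at [28:34] match '[og3t]', group 1 = 'og3t'.
One capturing group, so `findall` returns just the captured substring from each match — 4 in all.

['cqn', 'os', '1mrhp', 'og3t']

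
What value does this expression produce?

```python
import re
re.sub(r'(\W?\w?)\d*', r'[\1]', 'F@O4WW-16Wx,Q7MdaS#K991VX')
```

This matches optionally a non-word character, then optionally a word character (captured); then zero or more of a digit.
Matches: at [0:1] → 'F'; at [1:4] → '@O4'; at [4:5] → 'W'; at [5:6] → 'W'; at [6:9] → '-16'; ….
Each match is replaced using the text its own group 1 captured.

'[F][@O][W][W][-1][W][x][,Q][M][d][a][S][#K][V][X][]'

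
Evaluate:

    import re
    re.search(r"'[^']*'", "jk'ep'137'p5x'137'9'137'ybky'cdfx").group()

The match spans [2:6] → "'ep'".

"'ep'"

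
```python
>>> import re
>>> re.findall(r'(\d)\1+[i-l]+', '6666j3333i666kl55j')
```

After group 1 captures some text, `\1` only succeeds where that same text appears again.
Scanning left to right: at [0:5] match '6666j', group 1 = '6'; at [5:10] match '3333i', group 1 = '3'; at [10:15] match '666kl', group 1 = '6'; at [15:18] match '55j', group 1 = '5'.
Because there's exactly one group, `findall` drops the full match and keeps group 1 from each hit.

['6', '3', '6', '5']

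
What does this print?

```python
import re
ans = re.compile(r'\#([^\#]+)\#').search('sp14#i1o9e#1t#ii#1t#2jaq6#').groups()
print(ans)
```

('i1o9e',)

`search` walks the string left to right and returns the first match it finds.
The match spans [4:11] → '#i1o9e#'.
Captured: group 1 = 'i1o9e'.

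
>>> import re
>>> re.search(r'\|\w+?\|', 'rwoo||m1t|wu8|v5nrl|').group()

The match spans [5:10] → '|m1t|'.

'|m1t|'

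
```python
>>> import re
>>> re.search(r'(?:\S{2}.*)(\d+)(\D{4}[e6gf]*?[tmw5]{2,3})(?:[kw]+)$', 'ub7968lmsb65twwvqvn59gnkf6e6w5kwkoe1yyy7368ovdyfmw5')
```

None

Here the pattern never matches, so the call returns None.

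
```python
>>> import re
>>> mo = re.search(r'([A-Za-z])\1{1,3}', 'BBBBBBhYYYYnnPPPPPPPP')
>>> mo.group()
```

`\1` has to match the exact text group 1 already captured.
`search` walks the string left to right and returns the first match it finds.
The match spans [0:4] → 'BBBB'.
Captured: group 1 = 'B'.

'BBBB'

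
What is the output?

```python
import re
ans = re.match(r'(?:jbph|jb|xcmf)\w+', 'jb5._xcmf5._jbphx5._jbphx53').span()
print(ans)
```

`re.match` only tries the pattern at the start of the string.
The match spans [0:3] → 'jb5'.

(0, 3)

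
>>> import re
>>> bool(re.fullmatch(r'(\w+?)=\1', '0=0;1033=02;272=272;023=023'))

`re.fullmatch` requires the pattern to consume the entire string.
Here the string isn't matched end-to-end, so the call returns None, and `bool(None)` is False.

False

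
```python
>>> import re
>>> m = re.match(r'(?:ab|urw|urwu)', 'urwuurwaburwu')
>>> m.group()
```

'urw'

Alternation tries branches left to right and keeps the first one that lets the overall match succeed at that position.
`re.match` won't scan ahead — the pattern has to work from the very first character.
The match spans [0:3] → 'urw'.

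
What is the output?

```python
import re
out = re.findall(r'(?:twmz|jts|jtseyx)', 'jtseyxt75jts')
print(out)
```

Branches in `(...|...)` are attempted left-to-right; the first branch that allows the whole pattern to succeed is taken.
Matches: at [0:3] → 'jts'; at [9:12] → 'jts'.
Since nothing is captured, `findall` lists the 2 matched substrings directly.

['jts', 'jts']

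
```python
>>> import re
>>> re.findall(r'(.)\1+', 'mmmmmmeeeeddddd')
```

['m', 'e', 'd']

A backreference is literal: `\1` must see the identical characters the first group matched.
Walking the string: at [0:6] match 'mmmmmm', group 1 = 'm'; at [6:10] match 'eeee', group 1 = 'e'; at [10:15] match 'ddddd', group 1 = 'd'.
With a single group, `findall` returns only what that group captured — 3 items.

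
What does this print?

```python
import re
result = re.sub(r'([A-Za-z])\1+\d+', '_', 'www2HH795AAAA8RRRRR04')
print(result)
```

____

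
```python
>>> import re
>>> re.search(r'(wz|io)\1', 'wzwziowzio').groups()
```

('wz',)

A backreference is literal: `\1` must see the identical characters the first group matched.
`re.search` scans for the first position where the pattern succeeds.
The match spans [0:4] → 'wzwz'.
Captured: group 1 = 'wz'.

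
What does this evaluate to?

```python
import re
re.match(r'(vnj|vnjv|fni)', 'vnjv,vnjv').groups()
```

('vnj',)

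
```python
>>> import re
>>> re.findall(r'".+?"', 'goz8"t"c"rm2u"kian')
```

Walking the string: at [4:7] → '"t"'; at [8:14] → '"rm2u"'.
With no groups in the pattern, `findall` gives back each whole match — 2 here.

['"t"', '"rm2u"']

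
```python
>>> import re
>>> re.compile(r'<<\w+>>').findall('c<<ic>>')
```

Walking the string: at [1:7] → '<<ic>>'.
No capturing groups, so `findall` returns the 1 full match string.

['<<ic>>']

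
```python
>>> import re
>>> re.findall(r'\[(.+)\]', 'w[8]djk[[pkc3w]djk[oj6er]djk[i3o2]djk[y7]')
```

['8]djk[[pkc3w]djk[oj6er]djk[i3o2]djk[y7']

Because there's exactly one group, `findall` drops the full match and keeps group 1 from the one hit.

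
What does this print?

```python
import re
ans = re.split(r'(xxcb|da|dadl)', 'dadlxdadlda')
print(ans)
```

Alternation isn't longest-match — the leftmost alternative that fits at this position is chosen.
Because the pattern has a capturing group, `split` also inserts each captured text between the pieces.

['', 'da', 'dlx', 'da', 'dl', 'da', '']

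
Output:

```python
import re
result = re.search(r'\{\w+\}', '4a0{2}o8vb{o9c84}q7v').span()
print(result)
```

The match spans [3:6] → '{2}'.

(3, 6)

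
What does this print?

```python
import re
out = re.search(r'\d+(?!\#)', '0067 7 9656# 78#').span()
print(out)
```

Because the assertion is negative and zero-width, positions next to the forbidden text are skipped.
The match spans [0:4] → '0067'.

(0, 4)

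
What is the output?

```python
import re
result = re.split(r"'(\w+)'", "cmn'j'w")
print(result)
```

['cmn', 'j', 'w']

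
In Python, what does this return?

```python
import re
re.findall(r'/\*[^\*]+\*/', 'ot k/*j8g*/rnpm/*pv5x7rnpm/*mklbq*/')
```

['/*j8g*/', '/*mklbq*/']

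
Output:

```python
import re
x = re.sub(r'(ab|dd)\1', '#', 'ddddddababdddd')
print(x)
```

`\1` is not a pattern — it's the concrete string captured by group 1, re-applied verbatim.
Matches: at [0:4] → 'dddd'; at [6:10] → 'abab'; at [10:14] → 'dddd'.
`sub` substitutes '#' at each match site.

#dd##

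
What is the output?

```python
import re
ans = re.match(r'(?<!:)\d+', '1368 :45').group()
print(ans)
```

The negative lookahead/lookbehind blocks any match where the forbidden context is present.
`re.match` won't scan ahead — the pattern has to work from the very first character.
The match spans [0:4] → '1368'.

1368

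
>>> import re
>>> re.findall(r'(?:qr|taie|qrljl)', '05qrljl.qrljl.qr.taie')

['qr', 'qr', 'qr', 'taie']

`|` is ordered: at each position the engine commits to the first alternative that works.
No capturing groups, so `findall` returns the 4 full match strings.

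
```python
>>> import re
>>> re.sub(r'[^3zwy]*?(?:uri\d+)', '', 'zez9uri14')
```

`sub` substitutes '' at each match site.

'zez'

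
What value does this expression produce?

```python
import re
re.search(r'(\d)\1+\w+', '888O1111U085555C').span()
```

(0, 16)

`\1` has to match the exact text group 1 already captured.
The match spans [0:16] → '888O1111U085555C'.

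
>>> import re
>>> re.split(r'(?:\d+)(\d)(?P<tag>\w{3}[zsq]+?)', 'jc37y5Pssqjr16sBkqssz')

['jc', '7', 'y5Ps', 'sqjr', '6', 'sBkq', 'ssz']

A `+?`/`*?`/`{m,n}?` starts at its minimum and grows only as far as needed for what follows to match.
`re.split` interleaves the captured-group text with the surrounding fragments.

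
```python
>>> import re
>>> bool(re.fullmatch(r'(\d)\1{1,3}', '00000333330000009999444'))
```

For `fullmatch`, every character of the input must be accounted for by the pattern.
Here the pattern can't cover the whole string, so the call returns None, and `bool(None)` is False.

False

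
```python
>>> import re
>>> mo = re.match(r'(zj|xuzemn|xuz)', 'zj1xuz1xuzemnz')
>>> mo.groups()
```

('zj',)

`re.match` won't scan ahead — the pattern has to work from the very first character.
The match spans [0:2] → 'zj'.
Captured: group 1 = 'zj'.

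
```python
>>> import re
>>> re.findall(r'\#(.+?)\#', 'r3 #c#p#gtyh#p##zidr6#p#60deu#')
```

['c', 'gtyh', '#zidr6', '60deu']

A `+?`/`*?`/`{m,n}?` starts at its minimum and grows only as far as needed for what follows to match.
Because there's exactly one group, `findall` drops the full match and keeps group 1 from each hit.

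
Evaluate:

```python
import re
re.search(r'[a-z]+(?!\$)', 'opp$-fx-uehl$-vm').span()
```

(0, 2)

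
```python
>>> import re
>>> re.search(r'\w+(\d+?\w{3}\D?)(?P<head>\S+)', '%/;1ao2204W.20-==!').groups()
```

The match spans [3:18] → '1ao2204W.20-==!'.
Captured: group 1 = '204W.', group 2 = '20-==!'.

('204W.', '20-==!')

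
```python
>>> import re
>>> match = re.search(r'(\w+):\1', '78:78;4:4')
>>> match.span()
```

(0, 5)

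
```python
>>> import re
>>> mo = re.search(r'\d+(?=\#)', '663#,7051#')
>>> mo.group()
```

'663'

The `(?=…)`/`(?<=…)` assertion just peeks at neighbouring text; it doesn't advance the match position.
`re.search` tries every starting position until one works.
The match spans [0:3] → '663'.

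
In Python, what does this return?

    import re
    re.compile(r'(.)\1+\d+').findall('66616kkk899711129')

['6', 'k']

`\1` has to match the exact text group 1 already captured.
Scanning left to right: at [0:5] match '66616', group 1 = '6'; at [5:17] match 'kkk899711129', group 1 = 'k'.
One capturing group, so `findall` returns just the captured substring from each match — 2 in all.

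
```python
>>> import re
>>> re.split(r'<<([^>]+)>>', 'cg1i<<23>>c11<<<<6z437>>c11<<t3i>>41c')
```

['cg1i', '23', 'c11', '<<6z437', 'c11', 't3i', '41c']

Matches to split on: at [4:10] → '<<23>>'; at [13:24] → '<<<<6z437>>'; at [27:34] → '<<t3i>>'.
`re.split` interleaves the captured-group text with the surrounding fragments.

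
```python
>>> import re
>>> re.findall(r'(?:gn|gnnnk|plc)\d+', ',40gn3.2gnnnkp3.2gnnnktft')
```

Scanning left to right: at [3:6] → 'gn3'.
`findall` yields the raw match text (1 of them) because the pattern has no groups.

['gn3']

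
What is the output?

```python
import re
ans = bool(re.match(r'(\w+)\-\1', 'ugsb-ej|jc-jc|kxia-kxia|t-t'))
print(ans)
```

With `match`, the pattern is implicitly anchored at the beginning.
Here the string doesn't start with a match, so the call returns None, and `bool(None)` is False.

False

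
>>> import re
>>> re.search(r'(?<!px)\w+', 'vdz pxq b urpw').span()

(0, 3)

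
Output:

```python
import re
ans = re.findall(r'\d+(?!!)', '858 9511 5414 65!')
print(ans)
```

['858', '9511', '5414', '6']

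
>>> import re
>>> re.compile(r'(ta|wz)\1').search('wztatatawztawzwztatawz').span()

(2, 6)

A backreference is literal: `\1` must see the identical characters the first group matched.
The match spans [2:6] → 'tata'.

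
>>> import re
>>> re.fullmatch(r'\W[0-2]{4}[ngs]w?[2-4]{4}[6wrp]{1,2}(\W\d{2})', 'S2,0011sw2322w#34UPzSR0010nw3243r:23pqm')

None

`fullmatch` succeeds only if the pattern covers the string from start to end.
Here there's no way to consume every character, so the call returns None.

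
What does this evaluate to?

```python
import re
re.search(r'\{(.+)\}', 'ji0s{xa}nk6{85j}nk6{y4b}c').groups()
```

The match spans [4:24] → '{xa}nk6{85j}nk6{y4b}'.
Captured: group 1 = 'xa}nk6{85j}nk6{y4b'.

('xa}nk6{85j}nk6{y4b',)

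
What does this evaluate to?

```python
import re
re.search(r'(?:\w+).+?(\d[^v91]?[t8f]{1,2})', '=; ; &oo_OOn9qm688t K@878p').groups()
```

('878',)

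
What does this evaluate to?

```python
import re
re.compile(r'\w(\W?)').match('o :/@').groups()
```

(' ',)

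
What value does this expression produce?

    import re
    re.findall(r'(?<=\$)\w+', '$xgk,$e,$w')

The positive lookaround only admits positions where the adjacent text matches; those characters stay outside the span.
Since nothing is captured, `findall` lists the 3 matched substrings directly.

['xgk', 'e', 'w']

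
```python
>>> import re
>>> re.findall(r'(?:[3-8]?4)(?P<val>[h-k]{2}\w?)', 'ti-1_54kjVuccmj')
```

The pattern matches optionally a character in [3-8], then a literal '4' (non-capturing group); then exactly 2 of a character in [h-k], then optionally a word character (captured as 'val').
Scanning left to right: at [5:10] match '54kjV', group 1 = 'kjV'.
With a single group, `findall` returns only what that group captured — 1 item.

['kjV']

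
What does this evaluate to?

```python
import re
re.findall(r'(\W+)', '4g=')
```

This matches one or more of a non-word character (captured).
Because there's exactly one group, `findall` drops the full match and keeps group 1 from the one hit.

['=']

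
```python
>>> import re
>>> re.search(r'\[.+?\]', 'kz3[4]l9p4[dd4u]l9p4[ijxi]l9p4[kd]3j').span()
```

The `?` after the quantifier makes it lazy — it takes as little as possible before letting the rest of the pattern try.
The match spans [3:6] → '[4]'.

(3, 6)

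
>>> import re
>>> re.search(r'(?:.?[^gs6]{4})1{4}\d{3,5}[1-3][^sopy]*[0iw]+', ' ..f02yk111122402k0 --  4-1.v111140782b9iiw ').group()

'f02yk111122402k0 --  4-1.v111140782b9iiw'

Pattern: optionally any character, then exactly 4 of any character except [gs6] (non-capturing group); then exactly 4 of the literal '1', then 3 to 5 of a digit; then a character in [1-3], then zero or more of any character except [sopy], then one or more of one of [0iw].
`re.search` scans for the first position where the pattern succeeds.
The match spans [3:43] → 'f02yk111122402k0 --  4-1.v111140782b9iiw'.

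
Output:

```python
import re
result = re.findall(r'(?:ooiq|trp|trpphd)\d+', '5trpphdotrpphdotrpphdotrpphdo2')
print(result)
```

No capturing groups, so `findall` returns the 0 full match strings.
Nothing in the string satisfies the pattern, so the list is empty.

[]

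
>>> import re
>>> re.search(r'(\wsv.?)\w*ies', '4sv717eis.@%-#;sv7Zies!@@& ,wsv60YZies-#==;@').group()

Pattern: a word character, then the literal 'sv', then optionally any character (captured); then zero or more of a word character, then the literal 'ies'.
The match spans [28:38] → 'wsv60YZies'.

'wsv60YZies'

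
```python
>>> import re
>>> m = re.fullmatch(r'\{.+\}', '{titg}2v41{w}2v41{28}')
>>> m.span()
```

(0, 21)

For `fullmatch`, every character of the input must be accounted for by the pattern.
The match spans [0:21] → '{titg}2v41{w}2v41{28}'.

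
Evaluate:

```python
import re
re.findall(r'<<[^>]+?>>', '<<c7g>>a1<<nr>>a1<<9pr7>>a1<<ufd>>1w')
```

`findall` yields the raw match text (4 of them) because the pattern has no groups.

['<<c7g>>', '<<nr>>', '<<9pr7>>', '<<ufd>>']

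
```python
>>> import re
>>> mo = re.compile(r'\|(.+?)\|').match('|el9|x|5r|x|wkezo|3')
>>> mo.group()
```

'|el9|'

With `match`, the pattern is implicitly anchored at the beginning.
The match spans [0:5] → '|el9|'.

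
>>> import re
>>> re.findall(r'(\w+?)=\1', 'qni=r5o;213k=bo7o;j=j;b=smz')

['j']

`\1` is not a pattern — it's the concrete string captured by group 1, re-applied verbatim.
With a single group, `findall` returns only what that group captured — 1 item.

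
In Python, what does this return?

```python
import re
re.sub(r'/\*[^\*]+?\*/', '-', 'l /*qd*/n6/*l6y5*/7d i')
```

'l -n6-7d i'

Each match is replaced by '-'.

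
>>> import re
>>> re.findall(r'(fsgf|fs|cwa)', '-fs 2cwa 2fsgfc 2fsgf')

Alternation isn't longest-match — the leftmost alternative that fits at this position is chosen.
One capturing group, so `findall` returns just the captured substring from each match — 4 in all.

['fs', 'cwa', 'fsgf', 'fsgf']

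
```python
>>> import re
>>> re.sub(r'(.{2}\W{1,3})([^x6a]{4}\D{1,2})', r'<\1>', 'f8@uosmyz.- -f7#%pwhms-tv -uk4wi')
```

This matches exactly 2 of any character, then 1 to 3 of a non-word character (captured); then exactly 4 of any character except [x6a], then 1 to 2 of a non-digit (captured).
Matches: at [0:9] → 'f8@uosmyz'; at [9:19] → '.- -f7#%pw'; at [20:29] → 'ms-tv -uk'.
Each match is replaced using the text its own group 1 captured.

'<f8@><.- ->h<ms->4wi'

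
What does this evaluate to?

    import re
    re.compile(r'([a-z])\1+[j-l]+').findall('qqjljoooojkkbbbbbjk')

['q', 'o', 'b']

`\1` is not a pattern — it's the concrete string captured by group 1, re-applied verbatim.
Because there's exactly one group, `findall` drops the full match and keeps group 1 from each hit.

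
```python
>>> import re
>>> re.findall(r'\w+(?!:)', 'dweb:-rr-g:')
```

`(?!…)`/`(?<!…)` only lets a position through if the neighbouring text does NOT match; no characters are consumed.
Walking the string: at [0:3] → 'dwe'; at [6:8] → 'rr'.
No capturing groups, so `findall` returns the 2 full match strings.

['dwe', 'rr']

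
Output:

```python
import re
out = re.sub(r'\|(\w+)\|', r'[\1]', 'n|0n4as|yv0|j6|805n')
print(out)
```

Matches: at [1:8] → '|0n4as|'; at [11:15] → '|j6|'.
`\1` in the replacement pulls in group 1's text for each match.

n[0n4as]yv0[j6]805n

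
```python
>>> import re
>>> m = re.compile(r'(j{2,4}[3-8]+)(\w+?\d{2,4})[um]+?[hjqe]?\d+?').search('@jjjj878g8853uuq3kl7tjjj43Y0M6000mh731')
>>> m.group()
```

Lazy quantifiers expand one character at a time until the remainder of the pattern can match.
The match spans [1:17] → 'jjjj878g8853uuq3'.

'jjjj878g8853uuq3'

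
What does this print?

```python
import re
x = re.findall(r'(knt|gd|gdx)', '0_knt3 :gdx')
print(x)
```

['knt', 'gd']

Alternation tries branches left to right and keeps the first one that lets the overall match succeed at that position.
With a single group, `findall` returns only what that group captured — 2 items.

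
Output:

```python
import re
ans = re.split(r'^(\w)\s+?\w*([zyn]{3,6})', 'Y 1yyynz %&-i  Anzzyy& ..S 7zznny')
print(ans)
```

['', 'Y', 'ynz', ' %&-i  Anzzyy& ..S 7zznny']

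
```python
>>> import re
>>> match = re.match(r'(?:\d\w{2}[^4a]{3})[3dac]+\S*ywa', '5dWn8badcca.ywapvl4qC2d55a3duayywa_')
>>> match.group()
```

'5dWn8badcca.ywapvl4qC2d55a3duayywa'

The pattern matches a digit, then exactly 2 of a word character, then exactly 3 of any character except [4a] (non-capturing group); then one or more of one of [3dac], then zero or more of a non-whitespace character, then the literal 'ywa'.
With `match`, the pattern is implicitly anchored at the beginning.
The match spans [0:34] → '5dWn8badcca.ywapvl4qC2d55a3duayywa'.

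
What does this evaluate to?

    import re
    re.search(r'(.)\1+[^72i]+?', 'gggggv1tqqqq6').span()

(0, 6)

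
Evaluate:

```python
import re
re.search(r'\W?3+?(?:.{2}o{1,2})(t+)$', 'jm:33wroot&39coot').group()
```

'&39coot'

The pattern matches optionally a non-word character, then one or more of a literal '3' (lazy); then exactly 2 of any character, then 1 to 2 of the literal 'o' (non-capturing group); then one or more of a literal 't' (captured); then anchored at the end.
`re.search` tries every starting position until one works.
The match spans [10:17] → '&39coot'.
Captured: group 1 = 't'.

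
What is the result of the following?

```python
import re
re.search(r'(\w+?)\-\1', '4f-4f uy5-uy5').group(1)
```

`\1` is not a pattern — it's the concrete string captured by group 1, re-applied verbatim.
`re.search` scans for the first position where the pattern succeeds.
The match spans [0:5] → '4f-4f'.
Captured: group 1 = '4f'.

'4f'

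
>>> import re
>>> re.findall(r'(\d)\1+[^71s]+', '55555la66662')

['5']

`\1` has to match the exact text group 1 already captured.
Walking the string: at [0:12] match '55555la66662', group 1 = '5'.
`findall` collects group 1 from the one match (1 total).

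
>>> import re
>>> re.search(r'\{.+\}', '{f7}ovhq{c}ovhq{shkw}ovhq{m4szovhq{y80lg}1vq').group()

'{f7}ovhq{c}ovhq{shkw}ovhq{m4szovhq{y80lg}'

`re.search` scans for the first position where the pattern succeeds.
The match spans [0:41] → '{f7}ovhq{c}ovhq{shkw}ovhq{m4szovhq{y80lg}'.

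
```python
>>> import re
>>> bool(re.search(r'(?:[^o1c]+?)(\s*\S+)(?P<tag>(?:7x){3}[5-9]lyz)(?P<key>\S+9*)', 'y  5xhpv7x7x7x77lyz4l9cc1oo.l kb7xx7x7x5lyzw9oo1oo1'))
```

This matches one or more of any character except [o1c] (lazy) (non-capturing group); then zero or more of whitespace, then one or more of a non-whitespace character (captured); then the literal '7x' repeated 3 times, then a character in [5-9], then the literal 'lyz' (captured as 'tag'); then one or more of a non-whitespace character, then zero or more of a literal '9' (captured as 'key').
Unlike `match`, `search` isn't anchored — it looks for the pattern anywhere in the string.
Here no position works, so the call returns None, and `bool(None)` is False.

False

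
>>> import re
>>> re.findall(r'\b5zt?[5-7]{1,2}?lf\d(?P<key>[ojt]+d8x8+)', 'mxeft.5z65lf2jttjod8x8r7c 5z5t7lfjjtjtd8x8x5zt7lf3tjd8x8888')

['jttjod8x8']

Pattern: a word boundary (`\b`, zero-width); then the literal '5z', then optionally the literal 't', then 1 to 2 of a character in [5-7] (lazy); then the literal 'lf', then a digit; then one or more of one of [ojt], then the literal 'd8x', then one or more of a literal '8' (captured as 'key').
Matches: at [6:22] match '5z65lf2jttjod8x8', group 1 = 'jttjod8x8'.
One capturing group, so `findall` returns just the captured substring from the one match — 1 in all.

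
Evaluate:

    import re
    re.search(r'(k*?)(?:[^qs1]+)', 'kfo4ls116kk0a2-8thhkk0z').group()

This matches zero or more of a literal 'k' (lazy) (captured); then one or more of any character except [qs1] (non-capturing group).
`re.search` scans for the first position where the pattern succeeds.
The match spans [0:5] → 'kfo4l'.
Captured: group 1 = ''.

'kfo4l'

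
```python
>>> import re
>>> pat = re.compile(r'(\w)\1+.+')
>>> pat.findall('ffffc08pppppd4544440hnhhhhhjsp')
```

['f']

After group 1 captures some text, `\1` only succeeds where that same text appears again.
Scanning left to right: at [0:30] match 'ffffc08pppppd4544440hnhhhhhjsp', group 1 = 'f'.
`findall` collects group 1 from the one match (1 total).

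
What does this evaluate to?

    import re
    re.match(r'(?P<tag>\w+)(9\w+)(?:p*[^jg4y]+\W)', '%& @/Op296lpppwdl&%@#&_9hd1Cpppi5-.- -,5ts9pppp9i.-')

With `match`, the pattern is implicitly anchored at the beginning.
Here position 0 doesn't satisfy it, so the call returns None.

None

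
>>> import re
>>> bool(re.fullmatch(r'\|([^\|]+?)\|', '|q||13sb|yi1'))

False

`re.fullmatch` requires the pattern to consume the entire string.
Here there's no way to consume every character, so the call returns None, and `bool(None)` is False.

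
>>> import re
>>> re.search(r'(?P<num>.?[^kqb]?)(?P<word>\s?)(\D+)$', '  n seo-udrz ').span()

(0, 13)

The match spans [0:13] → '  n seo-udrz '.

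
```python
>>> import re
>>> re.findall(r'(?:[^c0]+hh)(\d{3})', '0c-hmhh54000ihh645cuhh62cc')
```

['540', '645']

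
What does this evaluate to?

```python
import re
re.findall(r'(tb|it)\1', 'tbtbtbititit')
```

`\1` is not a pattern — it's the concrete string captured by group 1, re-applied verbatim.
One capturing group, so `findall` returns just the captured substring from each match — 2 in all.

['tb', 'it']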